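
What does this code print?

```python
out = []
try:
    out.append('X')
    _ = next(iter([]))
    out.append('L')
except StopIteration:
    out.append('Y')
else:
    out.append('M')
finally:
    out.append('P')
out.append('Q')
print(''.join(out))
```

Execution trace: 'X' (try body) → 'Y' (except StopIteration) → 'P' (finally) → 'Q' (after the try/except). Output: XYPQ

Answer: XYPQ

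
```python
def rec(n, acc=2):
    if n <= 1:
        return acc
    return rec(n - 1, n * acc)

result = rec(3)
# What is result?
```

Accumulator trace (n, acc): (3, 2) -> (2, 6) -> (1, 12) -> return 12

Answer: 12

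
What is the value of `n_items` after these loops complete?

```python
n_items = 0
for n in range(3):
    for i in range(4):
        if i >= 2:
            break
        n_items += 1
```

Inner breaks at 2, outer runs 3 times
`n_items` takes the values: 0 → 1 → 2 → 3 → 4 → 5 → 6

Answer: 6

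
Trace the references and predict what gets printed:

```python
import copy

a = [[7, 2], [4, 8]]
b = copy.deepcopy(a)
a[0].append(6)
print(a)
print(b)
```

Key concept: deep copy is fully independent.
Step by step:
`a = [[7, 2], [4, 8]]` → a = [[7, 2], [4, 8]]
`b = copy.deepcopy(a)` → b = [[7, 2], [4, 8]]
`a[0].append(6)` → a = [[7, 2, 6], [4, 8]]
`print(a)` → prints [[7, 2, 6], [4, 8]]
`print(b)` → prints [[7, 2], [4, 8]]

Answer:
[[7, 2, 6], [4, 8]]
[[7, 2], [4, 8]]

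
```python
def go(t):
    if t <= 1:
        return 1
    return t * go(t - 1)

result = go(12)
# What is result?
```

go(12) = 12 * 11 * 10 * 9 * 8 * 7 * 6 * 5 * 4 * 3 * 2 * 1 = 479001600

Answer: 479001600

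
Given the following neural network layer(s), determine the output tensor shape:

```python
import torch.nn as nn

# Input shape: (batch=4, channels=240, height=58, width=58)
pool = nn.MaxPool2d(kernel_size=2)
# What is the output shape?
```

Input: (4, 240, 58, 58) -> Output: (4, 240, 29, 29)

Answer: (4, 240, 29, 29)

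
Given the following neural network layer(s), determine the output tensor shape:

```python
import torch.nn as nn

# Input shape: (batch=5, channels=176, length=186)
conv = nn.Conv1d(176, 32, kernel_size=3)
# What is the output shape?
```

Input: (5, 176, 186) -> Output: (5, 32, 184)

Answer: (5, 32, 184)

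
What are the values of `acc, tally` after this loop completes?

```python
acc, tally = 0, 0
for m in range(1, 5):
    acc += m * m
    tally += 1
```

Sum of squares and count
`acc, tally` takes the values: (0, 0) → (1, 0) → (1, 1) → (5, 1) → (5, 2) → (14, 2) → (14, 3) → (30, 3) → (30, 4)

Answer: 30, 4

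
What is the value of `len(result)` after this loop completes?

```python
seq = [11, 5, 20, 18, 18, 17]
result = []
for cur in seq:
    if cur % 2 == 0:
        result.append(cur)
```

Count even numbers in [11, 5, 20, 18, 18, 17]
`result` takes the values: [] → [20] → [20, 18] → [20, 18, 18]
So `len(result)` = 3

Answer: 3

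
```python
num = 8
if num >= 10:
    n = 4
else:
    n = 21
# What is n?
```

Trace:
`num = 8` → num = 8
`if num >= 10: ...` → num >= 10 is False, take else branch → n = 21
So n = 21

Answer: 21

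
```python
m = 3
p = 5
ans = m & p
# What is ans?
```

Trace:
`m = 3` → m = 3
`p = 5` → p = 5
`ans = m & p` → ans = 1
So ans = 1

Answer: 1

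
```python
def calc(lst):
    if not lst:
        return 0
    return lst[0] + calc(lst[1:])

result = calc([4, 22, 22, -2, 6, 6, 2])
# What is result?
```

4 + 22 + 22 + (-2) + 6 + 6 + 2 + 0 = 60

Answer: 60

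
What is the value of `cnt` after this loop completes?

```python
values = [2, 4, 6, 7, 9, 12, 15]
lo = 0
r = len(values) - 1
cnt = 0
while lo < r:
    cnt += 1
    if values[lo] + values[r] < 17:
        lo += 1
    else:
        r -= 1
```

Steps to find pair summing to 17
`cnt` takes the values: 0 → 1 → 2 → 3 → 4 → 5 → 6

Answer: 6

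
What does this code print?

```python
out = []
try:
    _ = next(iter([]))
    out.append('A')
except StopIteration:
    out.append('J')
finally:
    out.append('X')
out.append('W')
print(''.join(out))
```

Execution trace: 'J' (except StopIteration) → 'X' (finally) → 'W' (after the try/except). Output: JXW

Answer: JXW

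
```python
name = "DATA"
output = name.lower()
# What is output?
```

Trace:
`name = "DATA"` → name = 'DATA'
`output = name.lower()` → output = 'data'
So output = 'data'

Answer: 'data'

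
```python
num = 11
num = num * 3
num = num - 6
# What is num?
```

Trace:
`num = 11` → num = 11
`num = num * 3` → num = 33
`num = num - 6` → num = 27
So num = 27

Answer: 27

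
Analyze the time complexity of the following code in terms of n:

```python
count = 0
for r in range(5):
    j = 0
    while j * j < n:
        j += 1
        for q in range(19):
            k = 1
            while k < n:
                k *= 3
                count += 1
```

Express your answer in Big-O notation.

Each loop level contributes: 1 × √n × 1 × log n. Multiplying the contributions gives O(√n log n).

Answer: O(√n log n)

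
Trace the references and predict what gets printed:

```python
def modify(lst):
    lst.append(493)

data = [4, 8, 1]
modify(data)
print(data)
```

Key concept: function modifies passed list.
Step by step:
`data = [4, 8, 1]` → data = [4, 8, 1]
`modify(data)` → data = [4, 8, 1, 493]
`print(data)` → prints [4, 8, 1, 493]

Answer: [4, 8, 1, 493]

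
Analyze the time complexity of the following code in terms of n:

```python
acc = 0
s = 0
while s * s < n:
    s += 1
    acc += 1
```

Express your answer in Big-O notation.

Each loop level contributes: √n. Multiplying the contributions gives O(√n).

Answer: O(√n)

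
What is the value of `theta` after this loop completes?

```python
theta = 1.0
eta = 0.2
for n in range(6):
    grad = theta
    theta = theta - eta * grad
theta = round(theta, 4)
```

Gradient descent: w = 1.0 * (1 - 0.2)^6
`theta` takes the values: 1.0 → 0.8 → 0.64 → 0.512 → 0.4096 → 0.32768 → 0.262144 → 0.2621

Answer: 0.2621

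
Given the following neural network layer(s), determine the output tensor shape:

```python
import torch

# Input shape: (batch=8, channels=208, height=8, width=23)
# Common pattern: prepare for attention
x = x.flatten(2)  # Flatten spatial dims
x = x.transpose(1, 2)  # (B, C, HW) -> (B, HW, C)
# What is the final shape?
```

Input: (8, 208, 8, 23) -> after flatten(2): (8, 208, 184) -> Output: (8, 184, 208)

Answer: (8, 184, 208)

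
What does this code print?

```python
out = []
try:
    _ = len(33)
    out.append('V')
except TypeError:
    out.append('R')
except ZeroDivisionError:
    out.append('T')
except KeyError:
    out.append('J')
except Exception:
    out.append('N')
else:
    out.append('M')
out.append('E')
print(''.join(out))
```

Execution trace: 'R' (except TypeError) → 'E' (after the try/except). Output: RE

Answer: RE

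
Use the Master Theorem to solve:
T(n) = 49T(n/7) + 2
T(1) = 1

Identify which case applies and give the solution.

a=49, b=7, f(n)=2. log_7(49) = 2. Since c=0 < 2, Case 1 applies: T(n) = Θ(n^log_b(a)) = O(n^2).

Answer: O(n^2) - Case 1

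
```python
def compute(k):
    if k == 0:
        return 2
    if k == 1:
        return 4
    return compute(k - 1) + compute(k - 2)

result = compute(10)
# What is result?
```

Build up from base cases: compute(0)=2, compute(1)=4, compute(2)=6, compute(3)=10, compute(4)=16, compute(5)=26, compute(6)=42, ..., compute(10)=288

Answer: 288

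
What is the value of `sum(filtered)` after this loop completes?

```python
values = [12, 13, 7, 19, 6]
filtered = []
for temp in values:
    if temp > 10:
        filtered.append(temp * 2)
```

Sum of doubled values > 10
`filtered` takes the values: [] → [24] → [24, 26] → [24, 26, 38]
So `sum(filtered)` = 88

Answer: 88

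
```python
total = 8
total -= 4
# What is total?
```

Trace:
`total = 8` → total = 8
`total -= 4` → total = 4
So total = 4

Answer: 4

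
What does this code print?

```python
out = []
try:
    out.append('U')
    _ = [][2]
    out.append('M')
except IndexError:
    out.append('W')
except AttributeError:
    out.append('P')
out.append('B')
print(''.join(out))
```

Execution trace: 'U' (try body) → 'W' (except IndexError) → 'B' (after the try/except). Output: UWB

Answer: UWB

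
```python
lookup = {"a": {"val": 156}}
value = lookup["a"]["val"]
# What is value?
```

Trace:
`lookup = {"a": {"val": 156}}` → lookup = {'a': {'val': 156}}
`value = lookup["a"]["val"]` → value = 156
So value = 156

Answer: 156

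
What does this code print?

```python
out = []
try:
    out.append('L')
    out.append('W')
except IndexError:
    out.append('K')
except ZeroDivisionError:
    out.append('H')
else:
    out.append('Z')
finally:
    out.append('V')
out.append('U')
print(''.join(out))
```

Execution trace: 'L' (try body) → 'W' (try body, no exception) → 'Z' (else) → 'V' (finally) → 'U' (after the try/except). Output: LWZVU

Answer: LWZVU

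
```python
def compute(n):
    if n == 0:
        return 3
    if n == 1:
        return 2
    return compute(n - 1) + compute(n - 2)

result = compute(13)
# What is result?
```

Build up from base cases: compute(0)=3, compute(1)=2, compute(2)=5, compute(3)=7, compute(4)=12, compute(5)=19, compute(6)=31, ..., compute(13)=898

Answer: 898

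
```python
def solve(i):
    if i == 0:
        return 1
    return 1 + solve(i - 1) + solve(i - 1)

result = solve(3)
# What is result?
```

solve(i) = 1 + 2·solve(i-1), solve(0)=1. Closed form: (1+1)·2^3 - 1 = 15.

Answer: 15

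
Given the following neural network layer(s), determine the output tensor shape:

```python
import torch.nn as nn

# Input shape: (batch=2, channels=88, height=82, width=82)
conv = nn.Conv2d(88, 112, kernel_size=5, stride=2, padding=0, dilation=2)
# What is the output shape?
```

Input: (2, 88, 82, 82) -> Output: (2, 112, 37, 37)

Answer: (2, 112, 37, 37)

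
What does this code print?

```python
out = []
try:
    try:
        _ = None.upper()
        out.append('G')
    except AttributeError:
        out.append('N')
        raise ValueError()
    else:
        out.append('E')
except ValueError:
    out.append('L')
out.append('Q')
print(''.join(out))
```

Execution trace: 'N' (inner except AttributeError) → 'L' (outer except ValueError) → 'Q' (after the try/except). Output: NLQ

Answer: NLQ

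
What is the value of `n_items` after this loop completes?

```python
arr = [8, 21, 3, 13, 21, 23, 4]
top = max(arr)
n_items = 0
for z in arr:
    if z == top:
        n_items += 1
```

Count of max value 23 in [8, 21, 3, 13, 21, 23, 4]
`n_items` takes the values: 0 → 1

Answer: 1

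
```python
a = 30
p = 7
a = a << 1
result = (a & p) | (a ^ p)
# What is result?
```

Trace:
`a = 30` → a = 30
`p = 7` → p = 7
`a = a << 1` → a = 60
`result = (a & p) | (a ^ p)` → result = 63
So result = 63

Answer: 63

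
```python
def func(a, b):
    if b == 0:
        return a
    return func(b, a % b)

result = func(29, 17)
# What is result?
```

func(29, 17) -> func(17, 12) -> func(12, 5) -> func(5, 2) -> func(2, 1) -> func(1, 0) -> 1

Answer: 1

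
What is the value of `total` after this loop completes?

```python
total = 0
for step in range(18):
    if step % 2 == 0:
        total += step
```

Sum of even numbers 0 to 17
`total` takes the values: 0 → 2 → 6 → 12 → 20 → 30 → 42 → 56 → 72

Answer: 72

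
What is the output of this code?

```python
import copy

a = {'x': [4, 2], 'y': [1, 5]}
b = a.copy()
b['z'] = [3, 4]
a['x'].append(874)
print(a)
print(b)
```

Key concept: shallow copy of dict with mutable values.
Step by step:
`a = {'x': [4, 2], 'y': [1, 5]}` → a = {'x': [4, 2], 'y': [1, 5]}
`b = a.copy()` → b = {'x': [4, 2], 'y': [1, 5]}
`b['z'] = [3, 4]` → b = {'x': [4, 2], 'y': [1, 5], 'z': [3, 4]}
`a['x'].append(874)` → a = {'x': [4, 2, 874], 'y': [1, 5]}; b = {'x': [4, 2, 874], 'y': [1, 5], 'z': [3, 4]}
`print(a)` → prints {'x': [4, 2, 874], 'y': [1, 5]}
`print(b)` → prints {'x': [4, 2, 874], 'y': [1, 5], 'z': [3, 4]}

Answer:
{'x': [4, 2, 874], 'y': [1, 5]}
{'x': [4, 2, 874], 'y': [1, 5], 'z': [3, 4]}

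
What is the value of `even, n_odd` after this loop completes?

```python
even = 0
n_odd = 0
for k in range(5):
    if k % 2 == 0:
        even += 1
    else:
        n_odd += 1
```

Count evens and odds in range(5)
`even, n_odd` takes the values: (0, 0) → (1, 0) → (1, 1) → (2, 1) → (2, 2) → (3, 2)

Answer: 3, 2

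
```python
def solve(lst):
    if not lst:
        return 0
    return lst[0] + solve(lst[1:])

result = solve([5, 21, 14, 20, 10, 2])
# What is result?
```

5 + 21 + 14 + 20 + 10 + 2 + 0 = 72

Answer: 72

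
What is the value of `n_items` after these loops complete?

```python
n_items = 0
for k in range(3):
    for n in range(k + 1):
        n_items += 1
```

Triangle: 1 + 2 + ... + 3
`n_items` takes the values: 0 → 1 → 2 → 3 → 4 → 5 → 6

Answer: 6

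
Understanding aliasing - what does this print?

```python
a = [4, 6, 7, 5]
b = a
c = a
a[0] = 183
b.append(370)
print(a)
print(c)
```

Key concept: multiple aliases.
Step by step:
`a = [4, 6, 7, 5]` → a = [4, 6, 7, 5]
`b = a` → b = [4, 6, 7, 5] (same object as a)
`c = a` → c = [4, 6, 7, 5] (same object as a, b)
`a[0] = 183` → a = [183, 6, 7, 5] (same object as b, c); b = [183, 6, 7, 5] (same object as a, c); c = [183, 6, 7, 5] (same object as a, b)
`b.append(370)` → a = [183, 6, 7, 5, 370] (same object as b, c); b = [183, 6, 7, 5, 370] (same object as a, c); c = [183, 6, 7, 5, 370] (same object as a, b)
`print(a)` → prints [183, 6, 7, 5, 370]
`print(c)` → prints [183, 6, 7, 5, 370]

Answer:
[183, 6, 7, 5, 370]
[183, 6, 7, 5, 370]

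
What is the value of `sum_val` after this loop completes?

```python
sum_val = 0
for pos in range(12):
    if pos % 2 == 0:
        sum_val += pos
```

Sum of even numbers 0 to 11
`sum_val` takes the values: 0 → 2 → 6 → 12 → 20 → 30

Answer: 30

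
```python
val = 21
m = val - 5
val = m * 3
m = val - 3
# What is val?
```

Trace:
`val = 21` → val = 21
`m = val - 5` → m = 16
`val = m * 3` → val = 48
`m = val - 3` → m = 45
So val = 48

Answer: 48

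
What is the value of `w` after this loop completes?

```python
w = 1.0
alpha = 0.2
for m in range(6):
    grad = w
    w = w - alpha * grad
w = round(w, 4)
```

Gradient descent: w = 1.0 * (1 - 0.2)^6
`w` takes the values: 1.0 → 0.8 → 0.64 → 0.512 → 0.4096 → 0.32768 → 0.262144 → 0.2621

Answer: 0.2621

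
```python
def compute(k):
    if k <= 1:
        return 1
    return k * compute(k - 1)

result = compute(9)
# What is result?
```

compute(9) = 9 * 8 * 7 * 6 * 5 * 4 * 3 * 2 * 1 = 362880

Answer: 362880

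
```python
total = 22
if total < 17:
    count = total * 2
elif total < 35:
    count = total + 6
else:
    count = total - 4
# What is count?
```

Trace:
`total = 22` → total = 22
`if total < 17: ...` → total < 17 is False, total < 35 is True → count = 28
So count = 28

Answer: 28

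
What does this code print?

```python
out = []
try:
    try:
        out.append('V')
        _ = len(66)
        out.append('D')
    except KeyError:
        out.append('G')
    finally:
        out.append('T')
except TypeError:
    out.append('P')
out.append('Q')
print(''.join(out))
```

Execution trace: 'V' (inner try body) → 'T' (inner finally) → 'P' (outer except TypeError) → 'Q' (after the try/except). Output: VTPQ

Answer: VTPQ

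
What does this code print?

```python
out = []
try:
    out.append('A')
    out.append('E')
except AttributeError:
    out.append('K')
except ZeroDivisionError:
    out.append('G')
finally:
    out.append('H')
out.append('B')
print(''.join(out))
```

Execution trace: 'A' (try body) → 'E' (try body, no exception) → 'H' (finally) → 'B' (after the try/except). Output: AEHB

Answer: AEHB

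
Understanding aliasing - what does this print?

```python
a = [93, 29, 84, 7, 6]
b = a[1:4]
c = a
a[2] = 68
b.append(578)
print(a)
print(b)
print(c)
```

Key concept: slice vs alias.
Step by step:
`a = [93, 29, 84, 7, 6]` → a = [93, 29, 84, 7, 6]
`b = a[1:4]` → b = [29, 84, 7]
`c = a` → c = [93, 29, 84, 7, 6] (same object as a)
`a[2] = 68` → a = [93, 29, 68, 7, 6] (same object as c); c = [93, 29, 68, 7, 6] (same object as a)
`b.append(578)` → b = [29, 84, 7, 578]
`print(a)` → prints [93, 29, 68, 7, 6]
`print(b)` → prints [29, 84, 7, 578]
`print(c)` → prints [93, 29, 68, 7, 6]

Answer:
[93, 29, 68, 7, 6]
[29, 84, 7, 578]
[93, 29, 68, 7, 6]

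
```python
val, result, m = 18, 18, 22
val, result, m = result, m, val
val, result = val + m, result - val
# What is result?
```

Trace:
`val, result, m = 18, 18, 22` → val = 18; result = 18; m = 22
`val, result, m = result, m, val` → val = 18; result = 22; m = 18
`val, result = val + m, result - val` → val = 36; result = 4
So result = 4

Answer: 4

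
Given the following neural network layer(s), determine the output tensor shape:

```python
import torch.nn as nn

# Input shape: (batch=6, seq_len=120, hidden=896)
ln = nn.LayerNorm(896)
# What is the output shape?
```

Input: (6, 120, 896) -> Output: (6, 120, 896)

Answer: (6, 120, 896)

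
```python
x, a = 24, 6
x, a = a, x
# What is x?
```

Trace:
`x, a = 24, 6` → x = 24; a = 6
`x, a = a, x` → x = 6; a = 24
So x = 6

Answer: 6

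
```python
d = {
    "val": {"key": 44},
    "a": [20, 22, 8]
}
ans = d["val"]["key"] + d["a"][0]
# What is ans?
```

Trace:
`d = { ...` → d = {'val': {'key': 44}, 'a': [20, 22, 8]}
`ans = d["val"]["key"] + d["a"][0]` → ans = 64
So ans = 64

Answer: 64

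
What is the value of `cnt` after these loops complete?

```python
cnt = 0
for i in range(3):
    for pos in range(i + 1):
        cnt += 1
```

Triangle: 1 + 2 + ... + 3
`cnt` takes the values: 0 → 1 → 2 → 3 → 4 → 5 → 6

Answer: 6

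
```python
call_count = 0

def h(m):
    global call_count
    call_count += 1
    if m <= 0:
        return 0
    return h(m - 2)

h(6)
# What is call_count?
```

Linear recursion stepping by 2: 4 calls from m=6 down to ≤0.

Answer: 4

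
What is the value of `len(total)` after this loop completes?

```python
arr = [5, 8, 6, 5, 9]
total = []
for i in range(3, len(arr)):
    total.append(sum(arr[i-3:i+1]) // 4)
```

Number of 4-element averages
`total` takes the values: [] → [6] → [6, 7]
So `len(total)` = 2

Answer: 2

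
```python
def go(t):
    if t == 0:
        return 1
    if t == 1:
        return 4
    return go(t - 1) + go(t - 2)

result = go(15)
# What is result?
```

Build up from base cases: go(0)=1, go(1)=4, go(2)=5, go(3)=9, go(4)=14, go(5)=23, go(6)=37, ..., go(15)=2817

Answer: 2817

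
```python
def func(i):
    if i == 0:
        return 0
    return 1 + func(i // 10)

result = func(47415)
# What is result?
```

Count of digits of 47415: 5

Answer: 5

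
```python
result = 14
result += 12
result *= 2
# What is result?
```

Trace:
`result = 14` → result = 14
`result += 12` → result = 26
`result *= 2` → result = 52
So result = 52

Answer: 52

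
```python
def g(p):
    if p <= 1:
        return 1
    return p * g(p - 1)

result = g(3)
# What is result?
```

g(3) = 3 * 2 * 1 = 6

Answer: 6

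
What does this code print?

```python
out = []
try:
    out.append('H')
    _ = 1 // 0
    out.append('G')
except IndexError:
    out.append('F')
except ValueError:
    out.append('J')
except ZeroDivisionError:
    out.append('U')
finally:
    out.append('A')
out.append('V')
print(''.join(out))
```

Execution trace: 'H' (try body) → 'U' (except ZeroDivisionError) → 'A' (finally) → 'V' (after the try/except). Output: HUAV

Answer: HUAV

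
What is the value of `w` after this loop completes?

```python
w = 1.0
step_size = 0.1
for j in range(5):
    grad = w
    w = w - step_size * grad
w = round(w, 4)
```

Gradient descent: w = 1.0 * (1 - 0.1)^5
`w` takes the values: 1.0 → 0.9 → 0.81 → 0.729 → 0.6561 → 0.59049 → 0.5905

Answer: 0.5905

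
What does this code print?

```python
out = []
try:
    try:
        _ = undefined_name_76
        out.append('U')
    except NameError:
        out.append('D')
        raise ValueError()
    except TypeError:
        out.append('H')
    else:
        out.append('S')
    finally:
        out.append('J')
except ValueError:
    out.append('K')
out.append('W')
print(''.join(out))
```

Execution trace: 'D' (inner except NameError) → 'J' (inner finally) → 'K' (outer except ValueError) → 'W' (after the try/except). Output: DJKW

Answer: DJKW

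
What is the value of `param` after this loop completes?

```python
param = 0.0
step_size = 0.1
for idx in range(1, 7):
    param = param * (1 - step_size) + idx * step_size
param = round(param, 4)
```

Moving average with lr=0.1
`param` takes the values: 0.0 → 0.1 → 0.29 → 0.561 → 0.9049 → 1.31441 → 1.782969 → 1.783

Answer: 1.783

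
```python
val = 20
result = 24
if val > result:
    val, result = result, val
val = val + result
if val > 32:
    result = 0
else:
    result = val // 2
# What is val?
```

Trace:
`val = 20` → val = 20
`result = 24` → result = 24
`if val > result: ...` → val > result is False → no variable changes
`val = val + result` → val = 44
`if val > 32: ...` → val > 32 is True → result = 0
So val = 44

Answer: 44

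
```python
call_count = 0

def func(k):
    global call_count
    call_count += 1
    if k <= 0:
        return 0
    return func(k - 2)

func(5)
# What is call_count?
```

Linear recursion stepping by 2: 4 calls from k=5 down to ≤0.

Answer: 4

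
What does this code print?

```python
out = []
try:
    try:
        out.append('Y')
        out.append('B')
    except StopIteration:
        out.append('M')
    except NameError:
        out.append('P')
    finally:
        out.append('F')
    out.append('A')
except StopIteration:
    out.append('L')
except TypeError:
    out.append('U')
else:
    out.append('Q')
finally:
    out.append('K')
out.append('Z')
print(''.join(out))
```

Execution trace: 'Y' (inner try body) → 'B' (inner try body, no exception) → 'F' (inner finally) → 'A' (try body, no exception) → 'Q' (else) → 'K' (finally) → 'Z' (after the try/except). Output: YBFAQKZ

Answer: YBFAQKZ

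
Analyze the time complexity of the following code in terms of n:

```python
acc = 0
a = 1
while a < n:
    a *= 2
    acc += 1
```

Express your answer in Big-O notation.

Each loop level contributes: log n. Multiplying the contributions gives O(log n).

Answer: O(log n)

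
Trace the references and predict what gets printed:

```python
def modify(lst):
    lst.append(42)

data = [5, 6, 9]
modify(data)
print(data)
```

Key concept: function modifies passed list.
Step by step:
`data = [5, 6, 9]` → data = [5, 6, 9]
`modify(data)` → data = [5, 6, 9, 42]
`print(data)` → prints [5, 6, 9, 42]

Answer: [5, 6, 9, 42]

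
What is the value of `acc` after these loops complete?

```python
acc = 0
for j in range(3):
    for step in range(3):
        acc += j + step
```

Sum of all j+step for j,step in 3x3
`acc` takes the values: 0 → 1 → 3 → 4 → 6 → 9 → 11 → 14 → 18

Answer: 18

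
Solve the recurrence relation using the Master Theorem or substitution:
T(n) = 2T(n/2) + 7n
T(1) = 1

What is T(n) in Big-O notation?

By Master Theorem: a=2, b=2, f(n)=7n. Since log_2(2) = 1 and f(n) = Θ(n^1), Case 2 applies. T(n) = O(n log n).

Answer: O(n log n)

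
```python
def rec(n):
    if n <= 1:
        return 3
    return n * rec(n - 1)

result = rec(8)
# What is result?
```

rec(8) = 8 * 7 * 6 * 5 * 4 * 3 * 2 * 3 = 120960

Answer: 120960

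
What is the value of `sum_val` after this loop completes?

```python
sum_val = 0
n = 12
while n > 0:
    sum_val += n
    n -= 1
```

Sum 12 down to 1
`sum_val` takes the values: 0 → 12 → 23 → 33 → 42 → 50 → 57 → 63 → 68 → 72 → 75 → 77 → 78

Answer: 78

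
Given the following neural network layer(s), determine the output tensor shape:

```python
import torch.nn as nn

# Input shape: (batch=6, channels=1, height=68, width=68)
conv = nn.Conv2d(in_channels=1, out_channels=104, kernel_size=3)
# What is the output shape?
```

Input: (6, 1, 68, 68) -> Output: (6, 104, 66, 66)

Answer: (6, 104, 66, 66)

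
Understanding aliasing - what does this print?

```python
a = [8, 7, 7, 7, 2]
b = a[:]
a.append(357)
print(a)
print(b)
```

Key concept: slice [:] creates copy.
Step by step:
`a = [8, 7, 7, 7, 2]` → a = [8, 7, 7, 7, 2]
`b = a[:]` → b = [8, 7, 7, 7, 2]
`a.append(357)` → a = [8, 7, 7, 7, 2, 357]
`print(a)` → prints [8, 7, 7, 7, 2, 357]
`print(b)` → prints [8, 7, 7, 7, 2]

Answer:
[8, 7, 7, 7, 2, 357]
[8, 7, 7, 7, 2]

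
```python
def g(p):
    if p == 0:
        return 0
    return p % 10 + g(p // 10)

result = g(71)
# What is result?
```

Sum of digits of 71: 1 + 7 = 8

Answer: 8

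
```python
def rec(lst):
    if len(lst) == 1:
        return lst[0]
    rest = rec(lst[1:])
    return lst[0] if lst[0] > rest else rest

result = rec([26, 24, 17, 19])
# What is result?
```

Recursive max over [26, 24, 17, 19] = 26

Answer: 26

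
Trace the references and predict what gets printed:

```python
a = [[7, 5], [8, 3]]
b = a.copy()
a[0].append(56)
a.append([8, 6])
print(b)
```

Key concept: shallow copy with nested lists.
Step by step:
`a = [[7, 5], [8, 3]]` → a = [[7, 5], [8, 3]]
`b = a.copy()` → b = [[7, 5], [8, 3]]
`a[0].append(56)` → a = [[7, 5, 56], [8, 3]]; b = [[7, 5, 56], [8, 3]]
`a.append([8, 6])` → a = [[7, 5, 56], [8, 3], [8, 6]]
`print(b)` → prints [[7, 5, 56], [8, 3]]

Answer: [[7, 5, 56], [8, 3]]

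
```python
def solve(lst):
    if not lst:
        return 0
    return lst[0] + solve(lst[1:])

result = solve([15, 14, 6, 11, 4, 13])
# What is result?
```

15 + 14 + 6 + 11 + 4 + 13 + 0 = 63

Answer: 63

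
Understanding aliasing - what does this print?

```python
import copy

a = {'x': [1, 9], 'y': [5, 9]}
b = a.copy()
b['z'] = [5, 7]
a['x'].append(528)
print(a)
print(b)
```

Key concept: shallow copy of dict with mutable values.
Step by step:
`a = {'x': [1, 9], 'y': [5, 9]}` → a = {'x': [1, 9], 'y': [5, 9]}
`b = a.copy()` → b = {'x': [1, 9], 'y': [5, 9]}
`b['z'] = [5, 7]` → b = {'x': [1, 9], 'y': [5, 9], 'z': [5, 7]}
`a['x'].append(528)` → a = {'x': [1, 9, 528], 'y': [5, 9]}; b = {'x': [1, 9, 528], 'y': [5, 9], 'z': [5, 7]}
`print(a)` → prints {'x': [1, 9, 528], 'y': [5, 9]}
`print(b)` → prints {'x': [1, 9, 528], 'y': [5, 9], 'z': [5, 7]}

Answer:
{'x': [1, 9, 528], 'y': [5, 9]}
{'x': [1, 9, 528], 'y': [5, 9], 'z': [5, 7]}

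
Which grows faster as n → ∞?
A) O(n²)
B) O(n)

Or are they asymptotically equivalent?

O(n²) vs O(n): Higher order terms dominate.

Answer: A) O(n²) grows faster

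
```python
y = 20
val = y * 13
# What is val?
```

Trace:
`y = 20` → y = 20
`val = y * 13` → val = 260
So val = 260

Answer: 260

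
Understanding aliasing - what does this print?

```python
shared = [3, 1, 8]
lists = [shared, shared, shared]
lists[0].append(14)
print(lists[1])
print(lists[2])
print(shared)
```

Key concept: list of same reference.
Step by step:
`shared = [3, 1, 8]` → shared = [3, 1, 8]
`lists = [shared, shared, shared]` → lists = [[3, 1, 8], [3, 1, 8], [3, 1, 8]]
`lists[0].append(14)` → shared = [3, 1, 8, 14]; lists = [[3, 1, 8, 14], [3, 1, 8, 14], [3, 1, 8, 14]]
`print(lists[1])` → prints [3, 1, 8, 14]
`print(lists[2])` → prints [3, 1, 8, 14]
`print(shared)` → prints [3, 1, 8, 14]

Answer:
[3, 1, 8, 14]
[3, 1, 8, 14]
[3, 1, 8, 14]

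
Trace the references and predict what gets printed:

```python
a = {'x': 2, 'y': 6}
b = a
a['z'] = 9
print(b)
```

Key concept: dict aliasing.
Step by step:
`a = {'x': 2, 'y': 6}` → a = {'x': 2, 'y': 6}
`b = a` → b = {'x': 2, 'y': 6} (same object as a)
`a['z'] = 9` → a = {'x': 2, 'y': 6, 'z': 9} (same object as b); b = {'x': 2, 'y': 6, 'z': 9} (same object as a)
`print(b)` → prints {'x': 2, 'y': 6, 'z': 9}

Answer: {'x': 2, 'y': 6, 'z': 9}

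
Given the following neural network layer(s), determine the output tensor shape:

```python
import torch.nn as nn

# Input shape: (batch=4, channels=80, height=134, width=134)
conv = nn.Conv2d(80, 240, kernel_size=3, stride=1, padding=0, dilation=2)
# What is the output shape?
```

Input: (4, 80, 134, 134) -> Output: (4, 240, 130, 130)

Answer: (4, 240, 130, 130)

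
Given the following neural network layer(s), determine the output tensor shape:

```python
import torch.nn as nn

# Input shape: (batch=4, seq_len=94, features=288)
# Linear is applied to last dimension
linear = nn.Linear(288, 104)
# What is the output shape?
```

Input: (4, 94, 288) -> Output: (4, 94, 104)

Answer: (4, 94, 104)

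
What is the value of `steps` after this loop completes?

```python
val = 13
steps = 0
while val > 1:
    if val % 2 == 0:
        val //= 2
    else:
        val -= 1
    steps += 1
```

Steps to reduce 13 to 1
`steps` takes the values: 0 → 1 → 2 → 3 → 4 → 5

Answer: 5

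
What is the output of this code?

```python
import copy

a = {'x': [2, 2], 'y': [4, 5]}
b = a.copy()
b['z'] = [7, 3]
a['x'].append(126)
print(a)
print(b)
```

Key concept: shallow copy of dict with mutable values.
Step by step:
`a = {'x': [2, 2], 'y': [4, 5]}` → a = {'x': [2, 2], 'y': [4, 5]}
`b = a.copy()` → b = {'x': [2, 2], 'y': [4, 5]}
`b['z'] = [7, 3]` → b = {'x': [2, 2], 'y': [4, 5], 'z': [7, 3]}
`a['x'].append(126)` → a = {'x': [2, 2, 126], 'y': [4, 5]}; b = {'x': [2, 2, 126], 'y': [4, 5], 'z': [7, 3]}
`print(a)` → prints {'x': [2, 2, 126], 'y': [4, 5]}
`print(b)` → prints {'x': [2, 2, 126], 'y': [4, 5], 'z': [7, 3]}

Answer:
{'x': [2, 2, 126], 'y': [4, 5]}
{'x': [2, 2, 126], 'y': [4, 5], 'z': [7, 3]}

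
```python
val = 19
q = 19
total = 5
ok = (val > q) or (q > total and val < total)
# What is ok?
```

Trace:
`val = 19` → val = 19
`q = 19` → q = 19
`total = 5` → total = 5
`ok = (val > q) or (q > total and val < total)` → ok = False
So ok = False

Answer: False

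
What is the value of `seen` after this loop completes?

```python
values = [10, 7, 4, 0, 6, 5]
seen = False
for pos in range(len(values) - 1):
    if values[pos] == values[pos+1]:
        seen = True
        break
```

Check consecutive duplicates in [10, 7, 4, 0, 6, 5]
`seen` takes the values: False

Answer: False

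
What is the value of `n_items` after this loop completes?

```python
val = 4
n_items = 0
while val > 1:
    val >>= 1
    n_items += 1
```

Count right shifts until 1
`n_items` takes the values: 0 → 1 → 2

Answer: 2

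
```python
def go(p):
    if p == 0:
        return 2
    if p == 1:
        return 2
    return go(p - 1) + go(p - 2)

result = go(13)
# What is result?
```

Build up from base cases: go(0)=2, go(1)=2, go(2)=4, go(3)=6, go(4)=10, go(5)=16, go(6)=26, ..., go(13)=754

Answer: 754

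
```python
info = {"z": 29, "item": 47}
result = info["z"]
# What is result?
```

Trace:
`info = {"z": 29, "item": 47}` → info = {'z': 29, 'item': 47}
`result = info["z"]` → result = 29
So result = 29

Answer: 29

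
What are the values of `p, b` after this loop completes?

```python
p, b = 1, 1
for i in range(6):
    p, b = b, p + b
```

Fibonacci: after 6 iterations
`p, b` takes the values: (1, 1) → (1, 2) → (2, 3) → (3, 5) → (5, 8) → (8, 13) → (13, 21)

Answer: 13, 21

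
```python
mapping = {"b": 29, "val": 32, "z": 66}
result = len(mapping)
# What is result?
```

Trace:
`mapping = {"b": 29, "val": 32, "z": 66}` → mapping = {'b': 29, 'val': 32, 'z': 66}
`result = len(mapping)` → result = 3
So result = 3

Answer: 3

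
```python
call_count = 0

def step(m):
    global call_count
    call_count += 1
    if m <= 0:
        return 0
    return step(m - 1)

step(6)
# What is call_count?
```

Linear recursion stepping by 1: 7 calls from m=6 down to ≤0.

Answer: 7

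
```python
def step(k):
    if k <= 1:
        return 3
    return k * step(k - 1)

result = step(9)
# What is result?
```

step(9) = 9 * 8 * 7 * 6 * 5 * 4 * 3 * 2 * 3 = 1088640

Answer: 1088640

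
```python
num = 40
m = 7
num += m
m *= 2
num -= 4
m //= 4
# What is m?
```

Trace:
`num = 40` → num = 40
`m = 7` → m = 7
`num += m` → num = 47
`m *= 2` → m = 14
`num -= 4` → num = 43
`m //= 4` → m = 3
So m = 3

Answer: 3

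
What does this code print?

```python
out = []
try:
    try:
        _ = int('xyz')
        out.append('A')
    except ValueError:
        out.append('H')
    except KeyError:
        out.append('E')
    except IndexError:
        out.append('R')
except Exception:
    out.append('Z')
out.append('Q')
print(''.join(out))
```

Execution trace: 'H' (inner except ValueError) → 'Q' (after the try/except). Output: HQ

Answer: HQ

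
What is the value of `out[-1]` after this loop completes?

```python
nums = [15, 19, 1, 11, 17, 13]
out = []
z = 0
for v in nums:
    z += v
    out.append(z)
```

Cumulative sum ends at 76
`out` takes the values: [] → [15] → [15, 34] → [15, 34, 35] → [15, 34, 35, 46] → [15, 34, 35, 46, 63] → [15, 34, 35, 46, 63, 76]
So `out[-1]` = 76

Answer: 76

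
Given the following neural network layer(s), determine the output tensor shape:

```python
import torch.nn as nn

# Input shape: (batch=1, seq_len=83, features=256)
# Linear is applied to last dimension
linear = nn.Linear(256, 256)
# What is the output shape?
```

Input: (1, 83, 256) -> Output: (1, 83, 256)

Answer: (1, 83, 256)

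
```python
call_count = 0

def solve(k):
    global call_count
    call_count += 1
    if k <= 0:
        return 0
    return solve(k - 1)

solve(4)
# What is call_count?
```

Linear recursion stepping by 1: 5 calls from k=4 down to ≤0.

Answer: 5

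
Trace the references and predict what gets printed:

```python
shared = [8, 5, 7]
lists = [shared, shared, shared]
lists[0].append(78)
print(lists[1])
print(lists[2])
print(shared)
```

Key concept: list of same reference.
Step by step:
`shared = [8, 5, 7]` → shared = [8, 5, 7]
`lists = [shared, shared, shared]` → lists = [[8, 5, 7], [8, 5, 7], [8, 5, 7]]
`lists[0].append(78)` → shared = [8, 5, 7, 78]; lists = [[8, 5, 7, 78], [8, 5, 7, 78], [8, 5, 7, 78]]
`print(lists[1])` → prints [8, 5, 7, 78]
`print(lists[2])` → prints [8, 5, 7, 78]
`print(shared)` → prints [8, 5, 7, 78]

Answer:
[8, 5, 7, 78]
[8, 5, 7, 78]
[8, 5, 7, 78]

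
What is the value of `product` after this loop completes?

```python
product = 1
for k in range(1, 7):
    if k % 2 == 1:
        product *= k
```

Product of odd numbers 1 to 6
`product` takes the values: 1 → 3 → 15

Answer: 15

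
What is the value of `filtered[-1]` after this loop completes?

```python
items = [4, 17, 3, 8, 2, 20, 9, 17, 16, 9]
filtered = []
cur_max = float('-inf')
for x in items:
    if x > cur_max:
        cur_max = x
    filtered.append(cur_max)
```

Running max ends at 20
`filtered` takes the values: [] → [4] → [4, 17] → [4, 17, 17] → [4, 17, 17, 17] → [4, 17, 17, 17, 17] → [4, 17, 17, 17, 17, 20] → [4, 17, 17, 17, 17, 20, 20] → [4, 17, 17, 17, 17, 20, 20, 20] → [4, 17, 17, 17, 17, 20, 20, 20, 20] → [4, 17, 17, 17, 17, 20, 20, 20, 20, 20]
So `filtered[-1]` = 20

Answer: 20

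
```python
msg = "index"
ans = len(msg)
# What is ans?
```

Trace:
`msg = "index"` → msg = 'index'
`ans = len(msg)` → ans = 5
So ans = 5

Answer: 5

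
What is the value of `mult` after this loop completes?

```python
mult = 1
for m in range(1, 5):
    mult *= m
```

4! = 24
`mult` takes the values: 1 → 2 → 6 → 24

Answer: 24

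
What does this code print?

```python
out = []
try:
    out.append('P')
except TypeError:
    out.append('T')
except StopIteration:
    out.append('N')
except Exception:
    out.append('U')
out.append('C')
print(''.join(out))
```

Execution trace: 'P' (try body, no exception) → 'C' (after the try/except). Output: PC

Answer: PC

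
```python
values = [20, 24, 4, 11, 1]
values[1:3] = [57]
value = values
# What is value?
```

Trace:
`values = [20, 24, 4, 11, 1]` → values = [20, 24, 4, 11, 1]
`values[1:3] = [57]` → values = [20, 57, 11, 1]
`value = values` → value = [20, 57, 11, 1]
So value = [20, 57, 11, 1]

Answer: [20, 57, 11, 1]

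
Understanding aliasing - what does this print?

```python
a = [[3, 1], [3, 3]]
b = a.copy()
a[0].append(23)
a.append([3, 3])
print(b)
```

Key concept: shallow copy with nested lists.
Step by step:
`a = [[3, 1], [3, 3]]` → a = [[3, 1], [3, 3]]
`b = a.copy()` → b = [[3, 1], [3, 3]]
`a[0].append(23)` → a = [[3, 1, 23], [3, 3]]; b = [[3, 1, 23], [3, 3]]
`a.append([3, 3])` → a = [[3, 1, 23], [3, 3], [3, 3]]
`print(b)` → prints [[3, 1, 23], [3, 3]]

Answer: [[3, 1, 23], [3, 3]]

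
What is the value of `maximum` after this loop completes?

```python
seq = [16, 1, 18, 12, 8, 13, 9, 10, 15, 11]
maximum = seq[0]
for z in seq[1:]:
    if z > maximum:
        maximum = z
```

Maximum of [16, 1, 18, 12, 8, 13, 9, 10, 15, 11]
`maximum` takes the values: 16 → 18

Answer: 18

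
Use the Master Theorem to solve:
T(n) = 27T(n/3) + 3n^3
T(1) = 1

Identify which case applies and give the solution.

a=27, b=3, f(n)=3n^3. log_3(27) = 3. Since c=3 = 3, Case 2 applies: T(n) = Θ(n^log_b(a) · log n) = O(n^3 log n).

Answer: O(n^3 log n) - Case 2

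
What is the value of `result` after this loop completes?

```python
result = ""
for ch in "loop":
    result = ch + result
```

Reverse 'loop'
`result` takes the values: "" → "l" → "ol" → "ool" → "pool"

Answer: "pool"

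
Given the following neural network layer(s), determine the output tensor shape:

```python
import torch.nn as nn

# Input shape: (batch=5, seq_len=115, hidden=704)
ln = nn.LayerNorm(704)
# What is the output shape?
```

Input: (5, 115, 704) -> Output: (5, 115, 704)

Answer: (5, 115, 704)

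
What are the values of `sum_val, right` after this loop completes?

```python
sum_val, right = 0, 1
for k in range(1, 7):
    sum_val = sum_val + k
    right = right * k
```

Sum and factorial of 1 to 6
`sum_val, right` takes the values: (0, 1) → (1, 1) → (3, 1) → (3, 2) → (6, 2) → (6, 6) → (10, 6) → (10, 24) → (15, 24) → (15, 120) → (21, 120) → (21, 720)

Answer: 21, 720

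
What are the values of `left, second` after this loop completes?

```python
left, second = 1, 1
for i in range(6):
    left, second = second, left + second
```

Fibonacci: after 6 iterations
`left, second` takes the values: (1, 1) → (1, 2) → (2, 3) → (3, 5) → (5, 8) → (8, 13) → (13, 21)

Answer: 13, 21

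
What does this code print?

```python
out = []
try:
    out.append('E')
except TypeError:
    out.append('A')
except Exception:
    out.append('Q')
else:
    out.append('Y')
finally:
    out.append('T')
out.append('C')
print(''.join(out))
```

Execution trace: 'E' (try body, no exception) → 'Y' (else) → 'T' (finally) → 'C' (after the try/except). Output: EYTC

Answer: EYTC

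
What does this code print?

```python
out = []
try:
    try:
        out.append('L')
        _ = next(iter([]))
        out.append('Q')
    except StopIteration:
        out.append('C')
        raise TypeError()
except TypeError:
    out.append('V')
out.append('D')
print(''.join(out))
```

Execution trace: 'L' (inner try body) → 'C' (inner except StopIteration) → 'V' (outer except TypeError) → 'D' (after the try/except). Output: LCVD

Answer: LCVD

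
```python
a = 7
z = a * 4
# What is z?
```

Trace:
`a = 7` → a = 7
`z = a * 4` → z = 28
So z = 28

Answer: 28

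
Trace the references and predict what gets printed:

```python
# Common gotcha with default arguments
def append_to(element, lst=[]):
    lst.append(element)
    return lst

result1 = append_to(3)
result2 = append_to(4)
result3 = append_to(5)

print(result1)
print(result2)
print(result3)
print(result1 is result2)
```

Key concept: mutable default argument gotcha.
Step by step:
`result1 = append_to(3)` → result1 = [3]
`result2 = append_to(4)` → result1 = [3, 4] (same object as result2); result2 = [3, 4] (same object as result1)
`result3 = append_to(5)` → result1 = [3, 4, 5] (same object as result2, result3); result2 = [3, 4, 5] (same object as result1, result3); result3 = [3, 4, 5] (same object as result1, result2)
`print(result1)` → prints [3, 4, 5]
`print(result2)` → prints [3, 4, 5]
`print(result3)` → prints [3, 4, 5]
`print(result1 is result2)` → prints True

Answer:
[3, 4, 5]
[3, 4, 5]
[3, 4, 5]
True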